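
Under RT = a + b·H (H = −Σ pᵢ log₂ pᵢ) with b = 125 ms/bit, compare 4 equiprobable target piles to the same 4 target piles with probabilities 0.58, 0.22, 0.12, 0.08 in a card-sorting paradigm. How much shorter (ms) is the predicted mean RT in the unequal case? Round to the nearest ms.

51 ms

Equiprobable entropy H₀ = log₂ 4 = 2.0000 bits.
Skewed entropy H = −Σ pᵢ log₂ pᵢ = 1.5950 bits.
ΔRT = b·(H₀ − H) = 125 × 0.4050 = 50.63 ms.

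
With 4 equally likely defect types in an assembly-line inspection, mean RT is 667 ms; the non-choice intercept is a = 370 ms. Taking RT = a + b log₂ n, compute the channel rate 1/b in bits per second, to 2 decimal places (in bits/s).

6.73 bits/s

b = (667 − 370)/log₂ 4 = 297/2 = 148.500 ms per bit = 0.14850 s/bit; the reciprocal is 6.734 bits/s.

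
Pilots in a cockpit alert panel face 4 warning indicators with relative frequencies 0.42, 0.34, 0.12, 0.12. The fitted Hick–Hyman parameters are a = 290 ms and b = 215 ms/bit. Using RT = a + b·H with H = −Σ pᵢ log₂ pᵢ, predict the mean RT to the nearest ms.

Entropy contributions −pᵢ log₂ pᵢ: 0.5256, 0.5292, 0.3671, 0.3671; sum H = 1.7890 bits.
RT = a + bH = 290 + 215·1.7890 = 674.63 ms.

675 ms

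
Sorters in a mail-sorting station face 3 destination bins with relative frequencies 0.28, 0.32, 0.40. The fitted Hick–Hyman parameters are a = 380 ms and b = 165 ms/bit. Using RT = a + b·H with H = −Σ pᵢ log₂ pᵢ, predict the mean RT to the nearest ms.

639 ms

H = 0.28·log₂(1/0.28) + 0.32·log₂(1/0.32) + 0.40·log₂(1/0.40) = 1.5690 bits.
RT = 380 + 165 × 1.5690 = 638.89 ms.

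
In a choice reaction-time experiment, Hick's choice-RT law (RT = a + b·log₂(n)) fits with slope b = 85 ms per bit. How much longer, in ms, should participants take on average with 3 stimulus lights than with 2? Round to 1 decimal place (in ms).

The intercept a cancels: ΔRT = b·(log₂ n₂ − log₂ n₁) = b·log₂(n₂/n₁).
log₂(3) − log₂(2) = 1.5850 − 1 = 0.5850.
ΔRT = 85 × 0.5850 = 49.722 ms.

49.7 ms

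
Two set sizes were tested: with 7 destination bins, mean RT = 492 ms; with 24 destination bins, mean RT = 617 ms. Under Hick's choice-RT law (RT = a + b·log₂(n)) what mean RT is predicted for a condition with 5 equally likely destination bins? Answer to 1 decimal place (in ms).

457.9 ms

With log₂ n on the abscissa the relation is linear; from the two conditions:
  b = (617 − 492) / (log₂ 24 − log₂ 7) = 125 / (4.5850 − 2.8074) = 70.319 ms/bit
  a = 492 − 70.319 × 2.8074 = 294.589 ms
Then RT(5) = 294.589 + 70.319 × log₂ 5 = 294.589 + 70.319 × 2.3219 ≈ 457.865 ms.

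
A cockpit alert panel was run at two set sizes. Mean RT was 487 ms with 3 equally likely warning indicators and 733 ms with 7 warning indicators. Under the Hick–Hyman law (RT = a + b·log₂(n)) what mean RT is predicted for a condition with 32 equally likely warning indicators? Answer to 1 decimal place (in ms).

Solve the two-equation system in a and b:
  b = (733 − 487) / (log₂ 7 − log₂ 3) = 246 / (2.8074 − 1.5850) = 201.245 ms/bit
  a = 487 − 201.245 × 1.5850 = 168.035 ms
Then RT(32) = 168.035 + 201.245 × log₂ 32 = 168.035 + 201.245 × 5 ≈ 1174.258 ms.

1174.3 ms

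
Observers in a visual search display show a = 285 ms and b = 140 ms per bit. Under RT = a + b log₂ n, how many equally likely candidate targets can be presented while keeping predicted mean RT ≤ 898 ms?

20

Set 285 + 140·log₂ n ≤ 898 → log₂ n ≤ (898 − 285)/140 = 4.3786.
So n ≤ 2^4.3786 = 20.801; the largest integer n is 20.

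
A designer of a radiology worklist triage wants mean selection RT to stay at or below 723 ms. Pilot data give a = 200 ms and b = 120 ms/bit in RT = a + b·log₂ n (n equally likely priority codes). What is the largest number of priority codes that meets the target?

20

Information budget: (723 − 200)/120 = 4.3583 bits, so n ≤ 2^4.3583 = 20.511 → at most 20.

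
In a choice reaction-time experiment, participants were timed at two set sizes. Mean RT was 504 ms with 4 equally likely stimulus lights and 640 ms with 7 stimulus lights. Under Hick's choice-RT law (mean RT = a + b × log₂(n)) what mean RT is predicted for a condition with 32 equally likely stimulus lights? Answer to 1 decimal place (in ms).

RT is linear in log₂ n, so two points fix the line:
  b = (640 − 504) / (log₂ 7 − log₂ 4) = 136 / (2.8074 − 2) = 168.451 ms/bit
  a = 504 − 168.451 × 2 = 167.097 ms
Then RT(32) = 167.097 + 168.451 × log₂ 32 = 167.097 + 168.451 × 5 ≈ 1009.354 ms.

1009.4 ms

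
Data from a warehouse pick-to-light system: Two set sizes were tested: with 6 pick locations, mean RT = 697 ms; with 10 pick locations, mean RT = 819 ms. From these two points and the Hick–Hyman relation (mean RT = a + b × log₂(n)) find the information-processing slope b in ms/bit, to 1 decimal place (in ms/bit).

165.5 ms/bit

The slope on a log₂ axis is (819 − 697) / (3.3219 − 2.5850) = 165.544 ms/bit.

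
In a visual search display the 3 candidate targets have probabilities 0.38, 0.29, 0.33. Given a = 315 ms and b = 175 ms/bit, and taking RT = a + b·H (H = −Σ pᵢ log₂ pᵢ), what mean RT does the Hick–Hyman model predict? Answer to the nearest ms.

591 ms

H = 0.38·log₂(1/0.38) + 0.29·log₂(1/0.29) + 0.33·log₂(1/0.33) = 1.5762 bits.
RT = 315 + 175 × 1.5762 = 590.83 ms.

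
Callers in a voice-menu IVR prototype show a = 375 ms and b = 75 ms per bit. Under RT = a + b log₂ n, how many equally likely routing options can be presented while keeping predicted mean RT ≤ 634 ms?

10

Set 375 + 75·log₂ n ≤ 634 → log₂ n ≤ (634 − 375)/75 = 3.4533.
So n ≤ 2^3.4533 = 10.954; the largest integer n is 10.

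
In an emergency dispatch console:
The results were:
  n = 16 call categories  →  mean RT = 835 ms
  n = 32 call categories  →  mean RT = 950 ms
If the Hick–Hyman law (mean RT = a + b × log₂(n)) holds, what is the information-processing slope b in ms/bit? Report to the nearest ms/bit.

115 ms/bit

Slope: b = (950 − 835) / (log₂ 32 − log₂ 16) = 115/1.0000 = 115 ms/bit.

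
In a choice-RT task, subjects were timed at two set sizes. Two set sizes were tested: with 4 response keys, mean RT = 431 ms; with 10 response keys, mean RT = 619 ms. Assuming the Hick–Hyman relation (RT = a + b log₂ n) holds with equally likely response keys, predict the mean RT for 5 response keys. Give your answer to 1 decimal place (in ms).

476.8 ms

With log₂ n on the abscissa the relation is linear; from the two conditions:
  b = (619 − 431) / (log₂ 10 − log₂ 4) = 188 / (3.3219 − 2) = 142.217 ms/bit
  a = 431 − 142.217 × 2 = 146.567 ms
Then RT(5) = 146.567 + 142.217 × log₂ 5 = 146.567 + 142.217 × 2.3219 ≈ 476.783 ms.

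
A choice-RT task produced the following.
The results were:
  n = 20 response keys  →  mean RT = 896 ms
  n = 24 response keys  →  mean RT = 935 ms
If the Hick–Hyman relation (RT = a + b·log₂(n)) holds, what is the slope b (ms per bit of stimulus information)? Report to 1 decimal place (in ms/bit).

b = (RT₂ − RT₁)/(log₂ n₂ − log₂ n₁) = (935 − 896)/(4.5850 − 4.3219) = 148.270 ms/bit.

148.3 ms/bit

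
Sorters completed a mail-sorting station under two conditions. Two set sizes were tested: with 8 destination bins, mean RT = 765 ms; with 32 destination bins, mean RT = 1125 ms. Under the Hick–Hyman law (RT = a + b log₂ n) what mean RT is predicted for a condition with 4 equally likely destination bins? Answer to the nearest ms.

Fit slope and intercept:
  b = (1125 − 765) / (log₂ 32 − log₂ 8) = 360 / (5 − 3) = 180 ms/bit
  a = 765 − 180 × 3 = 225 ms
Then RT(4) = 225 + 180 × log₂ 4 = 225 + 180 × 2 ≈ 585.000 ms.

585 ms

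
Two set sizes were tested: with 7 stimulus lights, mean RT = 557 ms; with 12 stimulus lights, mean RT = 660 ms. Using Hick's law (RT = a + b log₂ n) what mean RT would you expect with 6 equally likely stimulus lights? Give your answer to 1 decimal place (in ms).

RT is linear in log₂ n, so two points fix the line:
  b = (660 − 557) / (log₂ 12 − log₂ 7) = 103 / (3.5850 − 2.8074) = 132.458 ms/bit
  a = 557 − 132.458 × 2.8074 = 185.145 ms
Then RT(6) = 185.145 + 132.458 × log₂ 6 = 185.145 + 132.458 × 2.5850 ≈ 527.542 ms.

527.5 ms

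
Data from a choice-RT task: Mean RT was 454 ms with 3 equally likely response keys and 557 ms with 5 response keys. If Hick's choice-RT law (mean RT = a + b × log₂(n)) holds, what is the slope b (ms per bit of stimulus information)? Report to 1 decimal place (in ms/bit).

Slope: b = (557 − 454) / (log₂ 5 − log₂ 3) = 103/0.7370 = 139.762 ms/bit.

139.8 ms/bit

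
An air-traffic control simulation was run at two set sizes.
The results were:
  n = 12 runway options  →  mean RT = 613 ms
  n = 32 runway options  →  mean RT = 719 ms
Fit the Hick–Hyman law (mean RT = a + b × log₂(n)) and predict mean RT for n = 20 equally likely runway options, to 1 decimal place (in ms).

668.2 ms

With log₂ n on the abscissa the relation is linear; from the two conditions:
  b = (719 − 613) / (log₂ 32 − log₂ 12) = 106 / (5 − 3.5850) = 74.910 ms/bit
  a = 613 − 74.910 × 3.5850 = 344.452 ms
Then RT(20) = 344.452 + 74.910 × log₂ 20 = 344.452 + 74.910 × 4.3219 ≈ 668.206 ms.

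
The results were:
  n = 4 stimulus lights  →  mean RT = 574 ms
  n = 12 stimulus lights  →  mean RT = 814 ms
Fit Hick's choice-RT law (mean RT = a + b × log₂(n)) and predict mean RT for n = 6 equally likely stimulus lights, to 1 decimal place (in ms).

662.6 ms

With log₂ n on the abscissa the relation is linear; from the two conditions:
  b = (814 − 574) / (log₂ 12 − log₂ 4) = 240 / (3.5850 − 2) = 151.423 ms/bit
  a = 574 − 151.423 × 2 = 271.154 ms
Then RT(6) = 271.154 + 151.423 × log₂ 6 = 271.154 + 151.423 × 2.5850 ≈ 662.577 ms.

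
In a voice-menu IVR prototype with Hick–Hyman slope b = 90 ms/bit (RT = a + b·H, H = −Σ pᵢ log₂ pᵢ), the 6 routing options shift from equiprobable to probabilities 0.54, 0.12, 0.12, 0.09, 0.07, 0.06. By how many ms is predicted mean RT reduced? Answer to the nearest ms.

49 ms

The RT saving is b·ΔH. Equiprobable H₀ = log₂(6) = 2.5850 bits; with the given probabilities H = 2.0389 bits.
b·(H₀ − H) = 90 × (2.5850 − 2.0389) = 49.14 ms.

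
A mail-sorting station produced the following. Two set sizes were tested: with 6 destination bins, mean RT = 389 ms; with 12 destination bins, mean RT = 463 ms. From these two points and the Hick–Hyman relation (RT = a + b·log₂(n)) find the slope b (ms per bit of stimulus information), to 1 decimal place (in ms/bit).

b = (RT₂ − RT₁)/(log₂ n₂ − log₂ n₁) = (463 − 389)/(3.5850 − 2.5850) = 74.000 ms/bit.

74.0 ms/bit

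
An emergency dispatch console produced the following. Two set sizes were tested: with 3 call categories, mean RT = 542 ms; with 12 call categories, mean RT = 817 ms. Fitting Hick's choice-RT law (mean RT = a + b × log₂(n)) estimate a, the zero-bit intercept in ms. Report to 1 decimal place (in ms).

324.1 ms

Slope: b = (817 − 542) / (log₂ 12 − log₂ 3) = 275/2.0000 = 137.500 ms/bit.
a = RT₁ − b·log₂ n₁ = 542 − 137.500 × 1.5850 = 324.068 ms.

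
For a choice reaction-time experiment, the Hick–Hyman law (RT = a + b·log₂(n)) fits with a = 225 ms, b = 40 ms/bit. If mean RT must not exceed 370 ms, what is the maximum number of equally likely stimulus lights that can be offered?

Set 225 + 40·log₂ n ≤ 370 → log₂ n ≤ (370 − 225)/40 = 3.6250.
So n ≤ 2^3.6250 = 12.338; the largest integer n is 12.

12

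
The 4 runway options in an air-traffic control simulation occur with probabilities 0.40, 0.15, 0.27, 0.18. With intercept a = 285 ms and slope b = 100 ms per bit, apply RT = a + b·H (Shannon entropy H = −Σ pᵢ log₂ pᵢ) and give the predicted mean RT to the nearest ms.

474 ms

H = 0.40·log₂(1/0.40) + 0.15·log₂(1/0.15) + 0.27·log₂(1/0.27) + 0.18·log₂(1/0.18) = 1.8946 bits.
RT = 285 + 100 × 1.8946 = 474.46 ms.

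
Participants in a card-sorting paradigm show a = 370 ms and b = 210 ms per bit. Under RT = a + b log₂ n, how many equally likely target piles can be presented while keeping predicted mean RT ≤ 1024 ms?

8

Set 370 + 210·log₂ n ≤ 1024 → log₂ n ≤ (1024 − 370)/210 = 3.1143.
So n ≤ 2^3.1143 = 8.660; the largest integer n is 8.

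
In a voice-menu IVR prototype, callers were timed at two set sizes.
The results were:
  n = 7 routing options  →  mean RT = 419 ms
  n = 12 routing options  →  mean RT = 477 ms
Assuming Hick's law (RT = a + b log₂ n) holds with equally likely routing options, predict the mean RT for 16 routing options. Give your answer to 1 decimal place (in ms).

With log₂ n on the abscissa the relation is linear; from the two conditions:
  b = (477 − 419) / (log₂ 12 − log₂ 7) = 58 / (3.5850 − 2.8074) = 74.588 ms/bit
  a = 419 − 74.588 × 2.8074 = 209.606 ms
Then RT(16) = 209.606 + 74.588 × log₂ 16 = 209.606 + 74.588 × 4 ≈ 507.957 ms.

508.0 ms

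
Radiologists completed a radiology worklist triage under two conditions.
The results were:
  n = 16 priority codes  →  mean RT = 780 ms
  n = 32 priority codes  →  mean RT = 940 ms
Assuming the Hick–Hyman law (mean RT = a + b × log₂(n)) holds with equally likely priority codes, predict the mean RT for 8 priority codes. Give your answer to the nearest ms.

620 ms

Solve the two-equation system in a and b:
  b = (940 − 780) / (log₂ 32 − log₂ 16) = 160 / (5 − 4) = 160 ms/bit
  a = 780 − 160 × 4 = 140 ms
Then RT(8) = 140 + 160 × log₂ 8 = 140 + 160 × 3 ≈ 620.000 ms.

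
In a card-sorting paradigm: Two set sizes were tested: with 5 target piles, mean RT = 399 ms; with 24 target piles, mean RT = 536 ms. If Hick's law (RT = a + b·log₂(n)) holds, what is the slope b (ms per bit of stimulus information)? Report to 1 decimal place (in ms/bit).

60.5 ms/bit

The slope on a log₂ axis is (536 − 399) / (4.5850 − 2.3219) = 60.538 ms/bit.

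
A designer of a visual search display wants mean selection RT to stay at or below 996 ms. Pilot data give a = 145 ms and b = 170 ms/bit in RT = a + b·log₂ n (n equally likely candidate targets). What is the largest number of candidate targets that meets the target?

Information budget: (996 − 145)/170 = 5.0059 bits, so n ≤ 2^5.0059 = 32.131 → at most 32.

32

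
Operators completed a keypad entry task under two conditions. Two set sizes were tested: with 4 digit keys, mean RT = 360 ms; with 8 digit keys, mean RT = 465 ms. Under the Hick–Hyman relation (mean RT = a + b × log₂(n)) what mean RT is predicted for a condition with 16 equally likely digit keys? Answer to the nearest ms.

570 ms

Solve the two-equation system in a and b:
  b = (465 − 360) / (log₂ 8 − log₂ 4) = 105 / (3 − 2) = 105 ms/bit
  a = 360 − 105 × 2 = 150 ms
Then RT(16) = 150 + 105 × log₂ 16 = 150 + 105 × 4 ≈ 570.000 ms.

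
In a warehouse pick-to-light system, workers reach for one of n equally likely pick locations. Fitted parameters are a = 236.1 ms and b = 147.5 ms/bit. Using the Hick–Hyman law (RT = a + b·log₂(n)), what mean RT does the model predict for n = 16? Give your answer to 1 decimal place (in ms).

log₂(16) = 4 bits, so RT = 236.1 + 147.5 × 4 ≈ 826.100 ms.

826.1 ms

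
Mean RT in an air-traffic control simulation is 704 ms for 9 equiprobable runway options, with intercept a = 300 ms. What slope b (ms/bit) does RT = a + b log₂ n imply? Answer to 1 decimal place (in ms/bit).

log₂(9) = 3.1699 bits.
b = (RT − a)/log₂ n = (704 − 300) / 3.1699 = 127.448 ms/bit.

127.4 ms/bit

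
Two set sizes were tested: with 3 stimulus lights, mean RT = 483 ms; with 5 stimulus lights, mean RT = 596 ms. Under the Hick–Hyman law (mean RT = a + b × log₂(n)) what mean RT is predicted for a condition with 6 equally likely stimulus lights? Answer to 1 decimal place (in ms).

636.3 ms

Solve the two-equation system in a and b:
  b = (596 − 483) / (log₂ 5 − log₂ 3) = 113 / (2.3219 − 1.5850) = 153.331 ms/bit
  a = 483 − 153.331 × 1.5850 = 239.975 ms
Then RT(6) = 239.975 + 153.331 × log₂ 6 = 239.975 + 153.331 × 2.5850 ≈ 636.331 ms.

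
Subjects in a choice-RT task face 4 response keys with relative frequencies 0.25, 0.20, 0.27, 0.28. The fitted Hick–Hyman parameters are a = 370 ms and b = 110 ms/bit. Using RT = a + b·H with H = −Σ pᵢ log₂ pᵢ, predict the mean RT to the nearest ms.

589 ms

H = 0.25·log₂(1/0.25) + 0.20·log₂(1/0.20) + 0.27·log₂(1/0.27) + 0.28·log₂(1/0.28) = 1.9886 bits.
RT = 370 + 110 × 1.9886 = 588.75 ms.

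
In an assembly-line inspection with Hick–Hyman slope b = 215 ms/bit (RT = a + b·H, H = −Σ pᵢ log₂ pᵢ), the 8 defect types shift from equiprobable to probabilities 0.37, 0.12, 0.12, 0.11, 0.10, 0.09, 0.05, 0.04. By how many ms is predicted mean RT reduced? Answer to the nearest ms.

Equiprobable entropy H₀ = log₂ 8 = 3.0000 bits.
Skewed entropy H = −Σ pᵢ log₂ pᵢ = 2.6618 bits.
ΔRT = b·(H₀ − H) = 215 × 0.3382 = 72.70 ms.

73 ms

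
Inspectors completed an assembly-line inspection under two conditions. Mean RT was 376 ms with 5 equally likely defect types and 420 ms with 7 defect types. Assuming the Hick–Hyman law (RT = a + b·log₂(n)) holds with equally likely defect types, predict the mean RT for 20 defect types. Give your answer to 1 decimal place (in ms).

Solve the two-equation system in a and b:
  b = (420 − 376) / (log₂ 7 − log₂ 5) = 44 / (2.8074 − 2.3219) = 90.642 ms/bit
  a = 376 − 90.642 × 2.3219 = 165.536 ms
Then RT(20) = 165.536 + 90.642 × log₂ 20 = 165.536 + 90.642 × 4.3219 ≈ 557.284 ms.

557.3 ms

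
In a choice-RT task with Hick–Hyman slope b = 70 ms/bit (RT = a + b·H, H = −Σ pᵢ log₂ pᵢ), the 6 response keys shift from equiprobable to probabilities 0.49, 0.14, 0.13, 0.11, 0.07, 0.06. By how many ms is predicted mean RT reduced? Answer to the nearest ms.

31 ms

Equiprobable entropy H₀ = log₂ 6 = 2.5850 bits.
Skewed entropy H = −Σ pᵢ log₂ pᵢ = 2.1464 bits.
ΔRT = b·(H₀ − H) = 70 × 0.4386 = 30.70 ms.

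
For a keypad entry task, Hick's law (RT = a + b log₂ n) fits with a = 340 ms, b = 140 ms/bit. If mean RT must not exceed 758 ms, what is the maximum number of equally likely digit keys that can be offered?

7

Information budget: (758 − 340)/140 = 2.9857 bits, so n ≤ 2^2.9857 = 7.921 → at most 7.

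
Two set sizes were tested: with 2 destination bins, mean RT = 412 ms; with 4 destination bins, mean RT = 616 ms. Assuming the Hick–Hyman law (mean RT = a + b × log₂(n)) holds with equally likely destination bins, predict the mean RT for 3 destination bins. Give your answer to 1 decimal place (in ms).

RT is linear in log₂ n, so two points fix the line:
  b = (616 − 412) / (log₂ 4 − log₂ 2) = 204 / (2 − 1) = 204.000 ms/bit
  a = 412 − 204.000 × 1 = 208.000 ms
Then RT(3) = 208.000 + 204.000 × log₂ 3 = 208.000 + 204.000 × 1.5850 ≈ 531.332 ms.

531.3 ms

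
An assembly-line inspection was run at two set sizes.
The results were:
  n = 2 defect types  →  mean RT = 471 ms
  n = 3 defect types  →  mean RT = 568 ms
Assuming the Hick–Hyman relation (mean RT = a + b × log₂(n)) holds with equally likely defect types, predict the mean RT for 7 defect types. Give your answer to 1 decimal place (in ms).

RT is linear in log₂ n, so two points fix the line:
  b = (568 − 471) / (log₂ 3 − log₂ 2) = 97 / (1.5850 − 1) = 165.823 ms/bit
  a = 471 − 165.823 × 1 = 305.177 ms
Then RT(7) = 305.177 + 165.823 × log₂ 7 = 305.177 + 165.823 × 2.8074 ≈ 770.700 ms.

770.7 ms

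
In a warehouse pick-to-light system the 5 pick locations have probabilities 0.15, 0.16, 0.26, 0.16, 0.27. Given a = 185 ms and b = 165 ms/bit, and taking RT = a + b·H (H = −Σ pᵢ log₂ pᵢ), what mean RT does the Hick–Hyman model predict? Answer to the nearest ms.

560 ms

Entropy contributions −pᵢ log₂ pᵢ: 0.4105, 0.4230, 0.5053, 0.4230, 0.5100; sum H = 2.2719 bits.
RT = a + bH = 185 + 165·2.2719 = 559.86 ms.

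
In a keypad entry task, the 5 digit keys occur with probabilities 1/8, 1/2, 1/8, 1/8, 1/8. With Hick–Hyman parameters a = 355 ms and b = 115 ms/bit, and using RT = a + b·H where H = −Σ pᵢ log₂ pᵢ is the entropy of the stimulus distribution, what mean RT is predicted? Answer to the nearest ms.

585 ms

H = −Σ pᵢ log₂ pᵢ = 0.125·3 + 0.5·1 + 0.125·3 + 0.125·3 + 0.125·3 = 2.000 bits.
RT = 355 + 115 × 2.000 = 585.00 ms.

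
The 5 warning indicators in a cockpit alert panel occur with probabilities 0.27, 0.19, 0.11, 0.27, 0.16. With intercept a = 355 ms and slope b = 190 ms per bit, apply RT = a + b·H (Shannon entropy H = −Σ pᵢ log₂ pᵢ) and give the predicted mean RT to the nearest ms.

782 ms

Entropy contributions −pᵢ log₂ pᵢ: 0.5100, 0.4552, 0.3503, 0.5100, 0.4230; sum H = 2.2486 bits.
RT = a + bH = 355 + 190·2.2486 = 782.23 ms.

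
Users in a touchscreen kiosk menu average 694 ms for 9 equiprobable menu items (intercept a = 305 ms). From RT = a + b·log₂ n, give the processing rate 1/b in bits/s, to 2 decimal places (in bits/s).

8.15 bits/s

Choice component = 694 − 305 = 389 ms over log₂(9) = 3.1699 bits.
b = 389 / 3.1699 = 122.716 ms/bit, so 1/b = 8.149 bits/s.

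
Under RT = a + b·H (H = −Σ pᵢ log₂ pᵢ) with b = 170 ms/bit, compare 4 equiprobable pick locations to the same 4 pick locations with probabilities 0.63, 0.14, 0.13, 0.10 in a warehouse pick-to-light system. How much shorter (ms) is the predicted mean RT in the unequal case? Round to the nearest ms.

Equiprobable entropy H₀ = log₂ 4 = 2.0000 bits.
Skewed entropy H = −Σ pᵢ log₂ pᵢ = 1.5319 bits.
ΔRT = b·(H₀ − H) = 170 × 0.4681 = 79.58 ms.

80 ms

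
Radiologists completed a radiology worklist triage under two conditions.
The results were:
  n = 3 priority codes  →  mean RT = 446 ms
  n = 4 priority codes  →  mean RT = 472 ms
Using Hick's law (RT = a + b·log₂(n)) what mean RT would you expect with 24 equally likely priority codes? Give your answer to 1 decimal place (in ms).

Fit slope and intercept:
  b = (472 − 446) / (log₂ 4 − log₂ 3) = 26 / (2 − 1.5850) = 62.645 ms/bit
  a = 446 − 62.645 × 1.5850 = 346.710 ms
Then RT(24) = 346.710 + 62.645 × log₂ 24 = 346.710 + 62.645 × 4.5850 ≈ 633.935 ms.

633.9 ms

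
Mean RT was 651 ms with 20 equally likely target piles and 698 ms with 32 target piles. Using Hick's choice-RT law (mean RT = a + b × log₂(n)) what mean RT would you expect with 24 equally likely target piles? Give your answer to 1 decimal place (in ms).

669.2 ms

Solve the two-equation system in a and b:
  b = (698 − 651) / (log₂ 32 − log₂ 20) = 47 / (5 − 4.3219) = 69.314 ms/bit
  a = 651 − 69.314 × 4.3219 = 351.429 ms
Then RT(24) = 351.429 + 69.314 × log₂ 24 = 351.429 + 69.314 × 4.5850 ≈ 669.232 ms.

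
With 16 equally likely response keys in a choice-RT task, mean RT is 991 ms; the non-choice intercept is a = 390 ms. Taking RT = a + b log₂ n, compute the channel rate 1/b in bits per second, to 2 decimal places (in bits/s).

b = (991 − 390)/log₂ 16 = 601/4 = 150.250 ms per bit = 0.15025 s/bit; the reciprocal is 6.656 bits/s.

6.66 bits/s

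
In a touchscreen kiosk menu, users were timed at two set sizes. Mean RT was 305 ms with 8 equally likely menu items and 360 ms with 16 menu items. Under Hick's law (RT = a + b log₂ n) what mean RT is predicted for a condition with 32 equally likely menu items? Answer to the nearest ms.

RT is linear in log₂ n, so two points fix the line:
  b = (360 − 305) / (log₂ 16 − log₂ 8) = 55 / (4 − 3) = 55 ms/bit
  a = 305 − 55 × 3 = 140 ms
Then RT(32) = 140 + 55 × log₂ 32 = 140 + 55 × 5 ≈ 415.000 ms.

415 ms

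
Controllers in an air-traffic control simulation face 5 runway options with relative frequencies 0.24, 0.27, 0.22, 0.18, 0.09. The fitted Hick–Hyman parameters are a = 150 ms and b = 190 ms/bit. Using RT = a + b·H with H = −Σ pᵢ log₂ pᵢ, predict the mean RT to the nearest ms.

576 ms

Entropy contributions −pᵢ log₂ pᵢ: 0.4941, 0.5100, 0.4806, 0.4453, 0.3127; sum H = 2.2427 bits.
RT = a + bH = 150 + 190·2.2427 = 576.11 ms.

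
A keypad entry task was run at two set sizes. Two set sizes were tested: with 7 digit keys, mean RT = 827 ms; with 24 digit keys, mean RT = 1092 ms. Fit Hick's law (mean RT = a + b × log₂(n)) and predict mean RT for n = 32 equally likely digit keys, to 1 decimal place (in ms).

Fit slope and intercept:
  b = (1092 − 827) / (log₂ 24 − log₂ 7) = 265 / (4.5850 − 2.8074) = 149.077 ms/bit
  a = 827 − 149.077 × 2.8074 = 408.489 ms
Then RT(32) = 408.489 + 149.077 × log₂ 32 = 408.489 + 149.077 × 5 ≈ 1153.872 ms.

1153.9 ms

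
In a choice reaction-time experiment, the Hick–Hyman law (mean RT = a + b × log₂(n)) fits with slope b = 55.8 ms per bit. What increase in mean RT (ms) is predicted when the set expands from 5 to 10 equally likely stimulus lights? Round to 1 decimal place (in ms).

ΔRT = (a + b log₂ n₂) − (a + b log₂ n₁) = b·(log₂ n₂ − log₂ n₁).
log₂(10) − log₂(5) = log₂(10/5) = log₂(2) = 1.
ΔRT = 55.8 × 1.0000 = 55.800 ms.

55.8 ms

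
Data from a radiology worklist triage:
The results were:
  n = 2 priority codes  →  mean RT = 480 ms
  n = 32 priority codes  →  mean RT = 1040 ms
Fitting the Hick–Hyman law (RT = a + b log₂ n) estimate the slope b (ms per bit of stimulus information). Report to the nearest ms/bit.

140 ms/bit

The slope on a log₂ axis is (1040 − 480) / (5 − 1) = 140 ms/bit.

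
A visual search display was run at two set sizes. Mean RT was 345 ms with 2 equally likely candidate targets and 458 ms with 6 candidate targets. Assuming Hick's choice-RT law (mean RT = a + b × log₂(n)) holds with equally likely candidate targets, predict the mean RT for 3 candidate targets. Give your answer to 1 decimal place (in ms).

Fit slope and intercept:
  b = (458 − 345) / (log₂ 6 − log₂ 2) = 113 / (2.5850 − 1) = 71.295 ms/bit
  a = 345 − 71.295 × 1 = 273.705 ms
Then RT(3) = 273.705 + 71.295 × log₂ 3 = 273.705 + 71.295 × 1.5850 ≈ 386.705 ms.

386.7 ms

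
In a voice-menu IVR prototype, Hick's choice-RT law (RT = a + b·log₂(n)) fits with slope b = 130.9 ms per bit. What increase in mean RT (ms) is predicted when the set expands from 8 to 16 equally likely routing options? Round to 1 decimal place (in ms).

130.9 ms

ΔRT = (a + b log₂ n₂) − (a + b log₂ n₁) = b·(log₂ n₂ − log₂ n₁).
log₂(16) − log₂(8) = log₂(16/8) = log₂(2) = 1.
ΔRT = 130.9 × 1.0000 = 130.900 ms.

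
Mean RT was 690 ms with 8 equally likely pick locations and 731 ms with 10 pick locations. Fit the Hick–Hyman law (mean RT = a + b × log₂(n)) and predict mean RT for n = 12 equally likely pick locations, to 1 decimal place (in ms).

RT is linear in log₂ n, so two points fix the line:
  b = (731 − 690) / (log₂ 10 − log₂ 8) = 41 / (3.3219 − 3) = 127.358 ms/bit
  a = 690 − 127.358 × 3 = 307.927 ms
Then RT(12) = 307.927 + 127.358 × log₂ 12 = 307.927 + 127.358 × 3.5850 ≈ 764.499 ms.

764.5 ms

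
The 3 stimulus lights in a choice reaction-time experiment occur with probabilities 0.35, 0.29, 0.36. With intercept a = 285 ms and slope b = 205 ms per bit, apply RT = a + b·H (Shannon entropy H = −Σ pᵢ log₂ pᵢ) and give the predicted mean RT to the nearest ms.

Entropy contributions −pᵢ log₂ pᵢ: 0.5301, 0.5179, 0.5306; sum H = 1.5786 bits.
RT = a + bH = 285 + 205·1.5786 = 608.62 ms.

609 ms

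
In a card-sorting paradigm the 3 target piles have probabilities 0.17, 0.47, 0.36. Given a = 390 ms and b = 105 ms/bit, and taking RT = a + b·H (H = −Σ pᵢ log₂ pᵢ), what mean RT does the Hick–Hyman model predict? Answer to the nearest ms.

H = 0.17·log₂(1/0.17) + 0.47·log₂(1/0.47) + 0.36·log₂(1/0.36) = 1.4772 bits.
RT = 390 + 105 × 1.4772 = 545.10 ms.

545 ms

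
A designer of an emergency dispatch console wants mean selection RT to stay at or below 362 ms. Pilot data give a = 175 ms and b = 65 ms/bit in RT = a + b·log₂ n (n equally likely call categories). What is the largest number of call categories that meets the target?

7

Set 175 + 65·log₂ n ≤ 362 → log₂ n ≤ (362 − 175)/65 = 2.8769.
So n ≤ 2^2.8769 = 7.346; the largest integer n is 7.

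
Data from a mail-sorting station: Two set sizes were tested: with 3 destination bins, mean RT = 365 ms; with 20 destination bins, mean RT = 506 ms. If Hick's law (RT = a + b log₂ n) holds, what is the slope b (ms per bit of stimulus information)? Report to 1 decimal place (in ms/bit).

51.5 ms/bit

b = (RT₂ − RT₁)/(log₂ n₂ − log₂ n₁) = (506 − 365)/(4.3219 − 1.5850) = 51.517 ms/bit.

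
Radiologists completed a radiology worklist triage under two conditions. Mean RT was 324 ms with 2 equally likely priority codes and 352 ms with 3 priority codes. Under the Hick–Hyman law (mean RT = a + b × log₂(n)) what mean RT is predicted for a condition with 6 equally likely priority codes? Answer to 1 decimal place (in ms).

399.9 ms

Solve the two-equation system in a and b:
  b = (352 − 324) / (log₂ 3 − log₂ 2) = 28 / (1.5850 − 1) = 47.866 ms/bit
  a = 324 − 47.866 × 1 = 276.134 ms
Then RT(6) = 276.134 + 47.866 × log₂ 6 = 276.134 + 47.866 × 2.5850 ≈ 399.866 ms.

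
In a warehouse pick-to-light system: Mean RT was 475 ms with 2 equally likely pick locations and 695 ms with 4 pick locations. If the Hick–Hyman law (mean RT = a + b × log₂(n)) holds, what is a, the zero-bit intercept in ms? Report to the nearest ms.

255 ms

Slope: b = (695 − 475) / (log₂ 4 − log₂ 2) = 220/1.0000 = 220 ms/bit.
a = RT₁ − b·log₂ n₁ = 475 − 220 × 1 = 255.000 ms.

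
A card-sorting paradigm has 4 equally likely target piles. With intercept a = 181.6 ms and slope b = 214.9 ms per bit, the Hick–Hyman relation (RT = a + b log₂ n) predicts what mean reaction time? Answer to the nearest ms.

611 ms

log₂(4) = 2 bits, so RT = 181.6 + 214.9 × 2 ≈ 611.400 ms.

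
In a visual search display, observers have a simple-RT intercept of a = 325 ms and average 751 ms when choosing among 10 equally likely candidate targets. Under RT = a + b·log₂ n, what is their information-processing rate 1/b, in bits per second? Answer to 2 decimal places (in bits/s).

7.80 bits/s

Choice component = 751 − 325 = 426 ms over log₂(10) = 3.3219 bits.
b = 426 / 3.3219 = 128.239 ms/bit, so 1/b = 7.798 bits/s.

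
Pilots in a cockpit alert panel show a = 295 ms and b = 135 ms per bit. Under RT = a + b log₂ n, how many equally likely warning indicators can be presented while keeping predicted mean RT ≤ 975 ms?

32

135·log₂ n ≤ 975 − 295 = 680, giving log₂ n ≤ 5.0370 and n ≤ 32.832. The largest whole number is 32.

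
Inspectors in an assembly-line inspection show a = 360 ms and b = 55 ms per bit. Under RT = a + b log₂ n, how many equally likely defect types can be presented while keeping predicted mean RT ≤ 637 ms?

55·log₂ n ≤ 637 − 360 = 277, giving log₂ n ≤ 5.0364 and n ≤ 32.817. The largest whole number is 32.

32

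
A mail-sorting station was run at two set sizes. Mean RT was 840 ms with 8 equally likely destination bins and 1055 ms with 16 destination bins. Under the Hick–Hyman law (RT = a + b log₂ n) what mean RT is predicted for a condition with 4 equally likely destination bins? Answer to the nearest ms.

Fit slope and intercept:
  b = (1055 − 840) / (log₂ 16 − log₂ 8) = 215 / (4 − 3) = 215 ms/bit
  a = 840 − 215 × 3 = 195 ms
Then RT(4) = 195 + 215 × log₂ 4 = 195 + 215 × 2 ≈ 625.000 ms.

625 ms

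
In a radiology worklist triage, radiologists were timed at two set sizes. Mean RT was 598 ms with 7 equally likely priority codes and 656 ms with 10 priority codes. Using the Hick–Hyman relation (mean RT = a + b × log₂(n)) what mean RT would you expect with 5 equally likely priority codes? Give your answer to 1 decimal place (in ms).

With log₂ n on the abscissa the relation is linear; from the two conditions:
  b = (656 − 598) / (log₂ 10 − log₂ 7) = 58 / (3.3219 − 2.8074) = 112.715 ms/bit
  a = 598 − 112.715 × 2.8074 = 281.570 ms
Then RT(5) = 281.570 + 112.715 × log₂ 5 = 281.570 + 112.715 × 2.3219 ≈ 543.285 ms.

543.3 ms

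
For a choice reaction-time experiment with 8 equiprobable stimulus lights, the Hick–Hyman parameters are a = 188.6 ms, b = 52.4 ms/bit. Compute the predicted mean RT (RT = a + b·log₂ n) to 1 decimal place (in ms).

log₂(8) = 3 bits, so RT = 188.6 + 52.4 × 3 ≈ 345.800 ms.

345.8 ms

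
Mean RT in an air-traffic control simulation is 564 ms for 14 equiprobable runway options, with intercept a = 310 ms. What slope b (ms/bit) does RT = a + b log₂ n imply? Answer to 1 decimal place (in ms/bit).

b = (564 − 310) / log₂(14) = 254 / 3.8074 = 66.713 ms/bit.

66.7 ms/bit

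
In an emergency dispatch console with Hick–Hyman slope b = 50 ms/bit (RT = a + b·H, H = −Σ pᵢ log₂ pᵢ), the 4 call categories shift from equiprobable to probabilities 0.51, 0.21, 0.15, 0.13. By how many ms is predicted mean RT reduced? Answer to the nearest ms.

The RT saving is b·ΔH. Equiprobable H₀ = log₂(4) = 2.0000 bits; with the given probabilities H = 1.7614 bits.
b·(H₀ − H) = 50 × (2.0000 − 1.7614) = 11.93 ms.

12 ms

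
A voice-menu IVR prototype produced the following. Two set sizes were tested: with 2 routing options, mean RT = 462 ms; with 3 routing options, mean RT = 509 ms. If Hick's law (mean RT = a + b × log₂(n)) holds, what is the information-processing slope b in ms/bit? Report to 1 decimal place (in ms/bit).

Slope: b = (509 − 462) / (log₂ 3 − log₂ 2) = 47/0.5850 = 80.347 ms/bit.

80.3 ms/bit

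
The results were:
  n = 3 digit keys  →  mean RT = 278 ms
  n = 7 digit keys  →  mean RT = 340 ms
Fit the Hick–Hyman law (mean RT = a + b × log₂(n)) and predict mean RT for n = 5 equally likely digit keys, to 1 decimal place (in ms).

315.4 ms

Fit slope and intercept:
  b = (340 − 278) / (log₂ 7 − log₂ 3) = 62 / (2.8074 − 1.5850) = 50.720 ms/bit
  a = 278 − 50.720 × 1.5850 = 197.610 ms
Then RT(5) = 197.610 + 50.720 × log₂ 5 = 197.610 + 50.720 × 2.3219 ≈ 315.379 ms.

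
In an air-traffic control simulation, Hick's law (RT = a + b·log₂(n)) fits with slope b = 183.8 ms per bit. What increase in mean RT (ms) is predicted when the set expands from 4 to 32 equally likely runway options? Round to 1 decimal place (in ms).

551.4 ms

ΔRT = (a + b log₂ n₂) − (a + b log₂ n₁) = b·(log₂ n₂ − log₂ n₁).
log₂(32) − log₂(4) = log₂(32/4) = log₂(8) = 3.
ΔRT = 183.8 × 3.0000 = 551.400 ms.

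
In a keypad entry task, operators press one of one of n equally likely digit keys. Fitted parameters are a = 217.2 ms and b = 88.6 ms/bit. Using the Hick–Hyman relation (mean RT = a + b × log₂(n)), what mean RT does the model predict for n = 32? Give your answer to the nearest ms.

660 ms

log₂(32) = 5 bits, so RT = 217.2 + 88.6 × 5 ≈ 660.200 ms.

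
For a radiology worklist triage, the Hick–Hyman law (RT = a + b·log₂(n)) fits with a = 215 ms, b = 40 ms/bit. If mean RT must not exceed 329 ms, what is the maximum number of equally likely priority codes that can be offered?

7

Set 215 + 40·log₂ n ≤ 329 → log₂ n ≤ (329 − 215)/40 = 2.8500.
So n ≤ 2^2.8500 = 7.210; the largest integer n is 7.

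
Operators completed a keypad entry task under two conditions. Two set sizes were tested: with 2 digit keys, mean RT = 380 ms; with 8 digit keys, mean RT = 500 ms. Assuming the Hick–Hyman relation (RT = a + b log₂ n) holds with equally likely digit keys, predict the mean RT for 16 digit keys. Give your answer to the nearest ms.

With log₂ n on the abscissa the relation is linear; from the two conditions:
  b = (500 − 380) / (log₂ 8 − log₂ 2) = 120 / (3 − 1) = 60 ms/bit
  a = 380 − 60 × 1 = 320 ms
Then RT(16) = 320 + 60 × log₂ 16 = 320 + 60 × 4 ≈ 560.000 ms.

560 ms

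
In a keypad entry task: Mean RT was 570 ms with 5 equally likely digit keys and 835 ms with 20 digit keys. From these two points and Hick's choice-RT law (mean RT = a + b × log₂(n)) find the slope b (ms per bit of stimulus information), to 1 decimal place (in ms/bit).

The slope on a log₂ axis is (835 − 570) / (4.3219 − 2.3219) = 132.500 ms/bit.

132.5 ms/bit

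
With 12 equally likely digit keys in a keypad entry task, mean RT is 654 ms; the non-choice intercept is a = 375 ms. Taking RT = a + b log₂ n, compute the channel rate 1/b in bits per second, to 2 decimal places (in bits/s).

Choice component = 654 − 375 = 279 ms over log₂(12) = 3.5850 bits.
b = 279 / 3.5850 = 77.825 ms/bit, so 1/b = 12.849 bits/s.

12.85 bits/s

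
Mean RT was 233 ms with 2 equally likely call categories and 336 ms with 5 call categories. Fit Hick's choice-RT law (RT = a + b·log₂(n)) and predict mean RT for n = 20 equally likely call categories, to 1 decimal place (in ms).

491.8 ms

RT is linear in log₂ n, so two points fix the line:
  b = (336 − 233) / (log₂ 5 − log₂ 2) = 103 / (2.3219 − 1) = 77.916 ms/bit
  a = 233 − 77.916 × 1 = 155.084 ms
Then RT(20) = 155.084 + 77.916 × log₂ 20 = 155.084 + 77.916 × 4.3219 ≈ 491.833 ms.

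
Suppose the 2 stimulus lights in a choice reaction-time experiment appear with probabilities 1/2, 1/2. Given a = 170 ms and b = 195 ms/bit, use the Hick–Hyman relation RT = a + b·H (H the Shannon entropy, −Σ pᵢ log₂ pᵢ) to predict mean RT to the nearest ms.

H = −Σ pᵢ log₂ pᵢ = 0.5·1 + 0.5·1 = 1.000 bits.
RT = 170 + 195 × 1.000 = 365.00 ms.

365 ms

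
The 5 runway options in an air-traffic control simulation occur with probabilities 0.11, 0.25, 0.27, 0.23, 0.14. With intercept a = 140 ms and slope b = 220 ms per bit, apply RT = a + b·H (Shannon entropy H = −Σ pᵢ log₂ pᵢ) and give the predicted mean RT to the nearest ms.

Entropy contributions −pᵢ log₂ pᵢ: 0.3503, 0.5000, 0.5100, 0.4877, 0.3971; sum H = 2.2451 bits.
RT = a + bH = 140 + 220·2.2451 = 633.92 ms.

634 ms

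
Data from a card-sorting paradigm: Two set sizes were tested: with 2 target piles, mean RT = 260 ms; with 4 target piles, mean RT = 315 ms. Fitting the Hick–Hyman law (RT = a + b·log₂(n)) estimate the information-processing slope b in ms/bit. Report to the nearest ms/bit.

55 ms/bit

b = (RT₂ − RT₁)/(log₂ n₂ − log₂ n₁) = (315 − 260)/(2 − 1) = 55 ms/bit.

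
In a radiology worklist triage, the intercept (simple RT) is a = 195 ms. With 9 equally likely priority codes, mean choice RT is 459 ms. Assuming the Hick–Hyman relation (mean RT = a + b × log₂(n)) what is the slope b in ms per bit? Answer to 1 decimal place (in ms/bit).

log₂(9) = 3.1699 bits.
b = (RT − a)/log₂ n = (459 − 195) / 3.1699 = 83.283 ms/bit.

83.3 ms/bit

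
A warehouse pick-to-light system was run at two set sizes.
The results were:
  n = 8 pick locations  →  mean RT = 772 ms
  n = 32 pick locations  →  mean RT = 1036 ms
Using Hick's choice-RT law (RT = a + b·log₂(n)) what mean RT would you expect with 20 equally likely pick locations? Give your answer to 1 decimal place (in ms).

With log₂ n on the abscissa the relation is linear; from the two conditions:
  b = (1036 − 772) / (log₂ 32 − log₂ 8) = 264 / (5 − 3) = 132.000 ms/bit
  a = 772 − 132.000 × 3 = 376.000 ms
Then RT(20) = 376.000 + 132.000 × log₂ 20 = 376.000 + 132.000 × 4.3219 ≈ 946.495 ms.

946.5 ms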